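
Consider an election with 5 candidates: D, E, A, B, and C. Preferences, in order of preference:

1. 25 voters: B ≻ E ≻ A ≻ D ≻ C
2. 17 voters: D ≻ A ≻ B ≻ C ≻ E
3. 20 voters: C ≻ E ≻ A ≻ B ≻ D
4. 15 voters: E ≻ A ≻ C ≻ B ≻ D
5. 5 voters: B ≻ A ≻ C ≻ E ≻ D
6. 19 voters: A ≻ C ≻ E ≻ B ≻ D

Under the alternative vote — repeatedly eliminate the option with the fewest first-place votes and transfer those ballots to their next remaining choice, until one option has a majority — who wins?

A

Round 1: D 17, E 15, A 19, B 30, C 20. Eliminate E.
Round 2: D 17, A 34, B 30, C 20. Eliminate D.
Round 3: A 51, B 30, C 20. A has a majority.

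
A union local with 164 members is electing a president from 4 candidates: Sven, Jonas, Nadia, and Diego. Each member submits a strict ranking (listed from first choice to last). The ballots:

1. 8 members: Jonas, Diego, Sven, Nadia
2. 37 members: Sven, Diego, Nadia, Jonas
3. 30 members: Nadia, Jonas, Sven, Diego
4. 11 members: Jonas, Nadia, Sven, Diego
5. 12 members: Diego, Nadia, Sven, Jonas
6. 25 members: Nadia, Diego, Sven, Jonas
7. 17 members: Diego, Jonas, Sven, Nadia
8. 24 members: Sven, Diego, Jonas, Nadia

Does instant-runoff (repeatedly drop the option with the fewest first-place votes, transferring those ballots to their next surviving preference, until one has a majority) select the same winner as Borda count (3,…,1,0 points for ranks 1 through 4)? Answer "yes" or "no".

Instant-runoff — R1 Sven 61, Jonas 19, Nadia 55, Diego 29 (Jonas out); R2 Sven 61, Nadia 66, Diego 37 (Diego out); R3 Sven 86, Nadia 78 (Sven winner). Winner: Sven.
Borda — scores: Sven 286, Jonas 175, Nadia 248, Diego 275. Winner: Sven.
The two methods agree.

yes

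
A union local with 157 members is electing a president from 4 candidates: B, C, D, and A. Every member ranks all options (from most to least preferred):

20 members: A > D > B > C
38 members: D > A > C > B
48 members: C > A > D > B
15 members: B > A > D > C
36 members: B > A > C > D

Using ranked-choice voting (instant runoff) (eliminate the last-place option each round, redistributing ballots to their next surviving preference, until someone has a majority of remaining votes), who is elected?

D

Round 1: B 51, C 48, D 38, A 20. Eliminate A.
Round 2: B 51, C 48, D 58. Eliminate C.
Round 3: B 51, D 106. D has a majority.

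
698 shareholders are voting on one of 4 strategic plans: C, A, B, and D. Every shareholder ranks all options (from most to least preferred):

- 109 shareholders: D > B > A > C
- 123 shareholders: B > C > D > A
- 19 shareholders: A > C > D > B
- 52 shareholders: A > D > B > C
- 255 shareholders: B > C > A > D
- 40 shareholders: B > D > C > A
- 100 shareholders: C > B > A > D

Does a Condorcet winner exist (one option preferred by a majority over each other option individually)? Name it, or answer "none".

B

B vs C: 579–119 for B.
B vs A: 627–71 for B.
B vs D: 518–180 for B.
B beats every other option head-to-head.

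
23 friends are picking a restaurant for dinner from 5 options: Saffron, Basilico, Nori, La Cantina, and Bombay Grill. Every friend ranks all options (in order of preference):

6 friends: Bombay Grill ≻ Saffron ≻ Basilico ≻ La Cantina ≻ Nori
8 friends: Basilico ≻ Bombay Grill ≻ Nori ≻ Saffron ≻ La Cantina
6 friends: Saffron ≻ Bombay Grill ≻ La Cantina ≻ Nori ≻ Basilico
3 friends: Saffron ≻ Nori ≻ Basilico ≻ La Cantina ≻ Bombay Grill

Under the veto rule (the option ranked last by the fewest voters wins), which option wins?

Saffron

Last-place votes: Saffron 0, Basilico 6, Nori 6, La Cantina 8, Bombay Grill 3.
Saffron is ranked last by the fewest voters, so Saffron wins.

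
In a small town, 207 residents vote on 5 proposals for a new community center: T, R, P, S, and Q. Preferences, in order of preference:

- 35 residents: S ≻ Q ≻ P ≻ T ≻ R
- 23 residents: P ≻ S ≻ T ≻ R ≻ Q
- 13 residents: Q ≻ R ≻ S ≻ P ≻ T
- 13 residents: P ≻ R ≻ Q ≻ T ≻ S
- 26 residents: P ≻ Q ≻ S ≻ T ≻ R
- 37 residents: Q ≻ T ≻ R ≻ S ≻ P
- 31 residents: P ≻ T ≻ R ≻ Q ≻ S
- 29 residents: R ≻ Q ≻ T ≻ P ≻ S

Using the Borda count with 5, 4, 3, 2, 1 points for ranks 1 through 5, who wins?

T: 35·2 + 23·3 + 13·1 + 13·2 + 26·2 + 37·4 + 31·4 + 29·3 = 589
R: 35·1 + 23·2 + 13·4 + 13·4 + 26·1 + 37·3 + 31·3 + 29·5 = 560
P: 35·3 + 23·5 + 13·2 + 13·5 + 26·5 + 37·1 + 31·5 + 29·2 = 691
S: 35·5 + 23·4 + 13·3 + 13·1 + 26·3 + 37·2 + 31·1 + 29·1 = 531
Q: 35·4 + 23·1 + 13·5 + 13·3 + 26·4 + 37·5 + 31·2 + 29·4 = 734
Q has the highest Borda score (734).

Q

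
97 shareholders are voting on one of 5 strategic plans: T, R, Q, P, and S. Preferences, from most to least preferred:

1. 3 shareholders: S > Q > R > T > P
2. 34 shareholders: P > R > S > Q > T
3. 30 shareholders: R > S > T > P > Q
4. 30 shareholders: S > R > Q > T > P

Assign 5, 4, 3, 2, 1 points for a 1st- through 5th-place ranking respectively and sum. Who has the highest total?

R

T: 3·2 + 34·1 + 30·3 + 30·2 = 190
R: 3·3 + 34·4 + 30·5 + 30·4 = 415
Q: 3·4 + 34·2 + 30·1 + 30·3 = 200
P: 3·1 + 34·5 + 30·2 + 30·1 = 263
S: 3·5 + 34·3 + 30·4 + 30·5 = 387
R has the highest Borda score (415).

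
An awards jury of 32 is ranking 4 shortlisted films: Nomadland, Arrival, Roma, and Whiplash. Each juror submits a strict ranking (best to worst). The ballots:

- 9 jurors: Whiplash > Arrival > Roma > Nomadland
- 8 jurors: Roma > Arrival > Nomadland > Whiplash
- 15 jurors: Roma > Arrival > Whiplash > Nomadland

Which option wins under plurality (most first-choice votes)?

First-place votes: Nomadland 0, Arrival 0, Roma 23, Whiplash 9.
Roma has the most first-place votes.

Roma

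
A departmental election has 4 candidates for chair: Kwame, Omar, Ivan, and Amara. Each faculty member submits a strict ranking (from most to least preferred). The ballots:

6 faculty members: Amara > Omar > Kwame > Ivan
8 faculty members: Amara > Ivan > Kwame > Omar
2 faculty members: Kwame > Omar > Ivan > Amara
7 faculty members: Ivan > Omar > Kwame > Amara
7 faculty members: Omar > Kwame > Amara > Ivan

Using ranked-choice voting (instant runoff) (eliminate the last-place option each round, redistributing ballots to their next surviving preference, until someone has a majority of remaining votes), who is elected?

Omar

Round 1: Kwame 2, Omar 7, Ivan 7, Amara 14. Eliminate Kwame.
Round 2: Omar 9, Ivan 7, Amara 14. Eliminate Ivan.
Round 3: Omar 16, Amara 14. Omar has a majority.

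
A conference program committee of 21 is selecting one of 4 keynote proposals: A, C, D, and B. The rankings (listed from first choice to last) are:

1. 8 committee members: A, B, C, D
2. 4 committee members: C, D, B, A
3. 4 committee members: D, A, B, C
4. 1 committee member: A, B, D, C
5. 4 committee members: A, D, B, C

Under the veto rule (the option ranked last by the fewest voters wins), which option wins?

Last-place votes: A 4, C 9, D 8, B 0.
B is ranked last by the fewest voters, so B wins.

B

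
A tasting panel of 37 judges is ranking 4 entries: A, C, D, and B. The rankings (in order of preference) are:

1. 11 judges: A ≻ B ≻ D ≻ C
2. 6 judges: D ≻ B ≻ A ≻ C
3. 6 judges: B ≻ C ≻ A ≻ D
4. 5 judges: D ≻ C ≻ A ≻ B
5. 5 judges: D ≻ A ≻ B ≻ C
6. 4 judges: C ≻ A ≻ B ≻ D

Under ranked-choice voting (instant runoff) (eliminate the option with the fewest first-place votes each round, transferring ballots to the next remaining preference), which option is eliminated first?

C

Round 1: A 11, C 4, D 16, B 6. Eliminate C.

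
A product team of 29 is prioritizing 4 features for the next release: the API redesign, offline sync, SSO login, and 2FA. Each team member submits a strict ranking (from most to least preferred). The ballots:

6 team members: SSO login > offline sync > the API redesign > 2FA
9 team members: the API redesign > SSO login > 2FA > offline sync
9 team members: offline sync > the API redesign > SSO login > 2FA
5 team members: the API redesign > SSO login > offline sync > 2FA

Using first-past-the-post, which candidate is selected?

First-place votes: the API redesign 14, offline sync 9, SSO login 6, 2FA 0.
the API redesign has the most first-place votes.

the API redesign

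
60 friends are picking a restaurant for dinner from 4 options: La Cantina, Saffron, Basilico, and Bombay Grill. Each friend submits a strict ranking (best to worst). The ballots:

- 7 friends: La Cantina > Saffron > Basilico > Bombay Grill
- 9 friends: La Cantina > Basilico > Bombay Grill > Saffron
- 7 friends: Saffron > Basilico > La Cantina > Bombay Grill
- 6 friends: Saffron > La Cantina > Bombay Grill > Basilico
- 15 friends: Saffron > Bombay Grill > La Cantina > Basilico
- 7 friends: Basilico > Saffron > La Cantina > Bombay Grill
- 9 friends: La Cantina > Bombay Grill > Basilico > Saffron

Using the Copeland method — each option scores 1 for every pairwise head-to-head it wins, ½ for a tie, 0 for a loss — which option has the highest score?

La Cantina: beats Basilico and Bombay Grill; loses to Saffron → score 2.
Saffron: beats La Cantina, Basilico, and Bombay Grill → score 3.
Basilico: ties Bombay Grill; loses to La Cantina and Saffron → score 0.5.
Bombay Grill: ties Basilico; loses to La Cantina and Saffron → score 0.5.
Saffron has the best pairwise record.

Saffron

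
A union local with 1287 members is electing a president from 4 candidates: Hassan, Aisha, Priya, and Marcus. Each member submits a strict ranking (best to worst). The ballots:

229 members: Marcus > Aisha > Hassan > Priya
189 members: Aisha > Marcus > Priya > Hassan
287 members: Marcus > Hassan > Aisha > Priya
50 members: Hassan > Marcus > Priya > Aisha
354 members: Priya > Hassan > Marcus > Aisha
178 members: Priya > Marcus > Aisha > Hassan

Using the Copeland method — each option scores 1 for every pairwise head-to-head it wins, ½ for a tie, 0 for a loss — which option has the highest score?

Hassan: beats Aisha; loses to Priya and Marcus → score 1.
Aisha: beats Priya; loses to Hassan and Marcus → score 1.
Priya: beats Hassan; loses to Aisha and Marcus → score 1.
Marcus: beats Hassan, Aisha, and Priya → score 3.
Marcus has the best pairwise record.

Marcus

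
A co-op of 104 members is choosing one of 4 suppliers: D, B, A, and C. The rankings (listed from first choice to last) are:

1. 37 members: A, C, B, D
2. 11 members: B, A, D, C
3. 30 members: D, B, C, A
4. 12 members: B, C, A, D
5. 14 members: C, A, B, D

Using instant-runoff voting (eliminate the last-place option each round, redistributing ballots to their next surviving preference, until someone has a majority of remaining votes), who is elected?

A

Round 1: D 30, B 23, A 37, C 14. Eliminate C.
Round 2: D 30, B 23, A 51. Eliminate B.
Round 3: D 30, A 74. A has a majority.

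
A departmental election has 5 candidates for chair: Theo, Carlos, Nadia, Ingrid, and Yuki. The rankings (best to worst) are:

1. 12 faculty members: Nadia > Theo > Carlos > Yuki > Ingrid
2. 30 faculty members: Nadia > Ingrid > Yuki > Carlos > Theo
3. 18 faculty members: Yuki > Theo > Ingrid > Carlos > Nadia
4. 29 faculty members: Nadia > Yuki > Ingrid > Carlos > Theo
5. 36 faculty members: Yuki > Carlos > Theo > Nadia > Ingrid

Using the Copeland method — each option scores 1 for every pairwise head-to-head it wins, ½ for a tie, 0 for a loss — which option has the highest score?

Theo: beats Ingrid; loses to Carlos, Nadia, and Yuki → score 1.
Carlos: beats Theo; loses to Nadia, Ingrid, and Yuki → score 1.
Nadia: beats Theo, Carlos, Ingrid, and Yuki → score 4.
Ingrid: beats Carlos; loses to Theo, Nadia, and Yuki → score 1.
Yuki: beats Theo, Carlos, and Ingrid; loses to Nadia → score 3.
Nadia has the best pairwise record.

Nadia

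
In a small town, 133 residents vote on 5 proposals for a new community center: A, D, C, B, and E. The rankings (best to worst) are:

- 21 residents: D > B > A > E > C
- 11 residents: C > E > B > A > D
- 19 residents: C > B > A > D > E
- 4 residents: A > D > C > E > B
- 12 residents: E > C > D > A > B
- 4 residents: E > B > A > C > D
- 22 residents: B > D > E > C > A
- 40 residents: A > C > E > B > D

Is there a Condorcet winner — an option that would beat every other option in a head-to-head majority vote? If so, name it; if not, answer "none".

none

Checking pairwise contests:
B beats A 77–56.
A beats D 78–55.
A beats C 69–64.
C beats B 86–47.
A beats E 84–49.
Every option loses at least one head-to-head, so there is no Condorcet winner.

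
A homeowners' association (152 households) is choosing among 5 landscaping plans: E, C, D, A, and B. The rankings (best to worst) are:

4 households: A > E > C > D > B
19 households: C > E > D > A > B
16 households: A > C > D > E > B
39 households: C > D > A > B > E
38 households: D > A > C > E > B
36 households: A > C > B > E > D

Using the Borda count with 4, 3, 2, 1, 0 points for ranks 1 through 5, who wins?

E: 4·3 + 19·3 + 16·1 + 39·0 + 38·1 + 36·1 = 159
C: 4·2 + 19·4 + 16·3 + 39·4 + 38·2 + 36·3 = 472
D: 4·1 + 19·2 + 16·2 + 39·3 + 38·4 + 36·0 = 343
A: 4·4 + 19·1 + 16·4 + 39·2 + 38·3 + 36·4 = 435
B: 4·0 + 19·0 + 16·0 + 39·1 + 38·0 + 36·2 = 111
C has the highest Borda score (472).

C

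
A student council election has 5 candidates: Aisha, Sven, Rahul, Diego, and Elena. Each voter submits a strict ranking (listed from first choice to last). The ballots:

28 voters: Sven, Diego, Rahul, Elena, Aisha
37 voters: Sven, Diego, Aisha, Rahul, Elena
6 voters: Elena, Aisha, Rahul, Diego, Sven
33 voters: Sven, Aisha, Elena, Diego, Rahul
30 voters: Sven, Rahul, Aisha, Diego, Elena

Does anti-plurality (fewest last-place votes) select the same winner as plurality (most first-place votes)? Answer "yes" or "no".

Anti-plurality — last-place votes: Aisha 28, Sven 6, Rahul 33, Diego 0, Elena 67. Winner: Diego.
Plurality — first-place votes: Aisha 0, Sven 128, Rahul 0, Diego 0, Elena 6. Winner: Sven.
The two methods disagree.

no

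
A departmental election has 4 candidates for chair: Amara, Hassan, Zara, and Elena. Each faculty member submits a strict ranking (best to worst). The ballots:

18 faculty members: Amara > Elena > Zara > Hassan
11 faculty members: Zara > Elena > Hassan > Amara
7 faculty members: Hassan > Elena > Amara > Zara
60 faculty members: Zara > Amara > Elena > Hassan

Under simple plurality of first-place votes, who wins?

First-place votes: Amara 18, Hassan 7, Zara 71, Elena 0.
Zara has the most first-place votes.

Zara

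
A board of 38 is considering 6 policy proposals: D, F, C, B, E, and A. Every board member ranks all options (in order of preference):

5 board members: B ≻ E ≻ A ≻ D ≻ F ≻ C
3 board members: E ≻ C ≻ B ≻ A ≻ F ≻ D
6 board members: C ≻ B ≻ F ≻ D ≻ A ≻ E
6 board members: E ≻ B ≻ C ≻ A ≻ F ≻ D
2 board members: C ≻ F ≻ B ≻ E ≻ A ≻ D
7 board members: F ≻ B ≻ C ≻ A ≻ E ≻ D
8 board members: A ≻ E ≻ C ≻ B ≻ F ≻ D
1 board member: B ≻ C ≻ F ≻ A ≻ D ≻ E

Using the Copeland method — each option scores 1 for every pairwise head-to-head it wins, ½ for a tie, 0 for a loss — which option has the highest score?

D: loses to F, C, B, E, and A → score 0.
F: beats D; loses to C, B, E, and A → score 1.
C: beats D, F, and A; ties B; loses to E → score 3.5.
B: beats D, F, E, and A; ties C → score 4.5.
E: beats D, F, and C; loses to B and A → score 3.
A: beats D, F, and E; loses to C and B → score 3.
B has the best pairwise record.

B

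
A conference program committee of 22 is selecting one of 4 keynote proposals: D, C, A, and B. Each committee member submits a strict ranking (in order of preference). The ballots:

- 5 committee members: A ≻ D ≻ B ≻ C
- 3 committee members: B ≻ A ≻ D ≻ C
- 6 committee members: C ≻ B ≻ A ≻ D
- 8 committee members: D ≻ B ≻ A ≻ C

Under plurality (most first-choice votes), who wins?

First-place votes: D 8, C 6, A 5, B 3.
D has the most first-place votes.

D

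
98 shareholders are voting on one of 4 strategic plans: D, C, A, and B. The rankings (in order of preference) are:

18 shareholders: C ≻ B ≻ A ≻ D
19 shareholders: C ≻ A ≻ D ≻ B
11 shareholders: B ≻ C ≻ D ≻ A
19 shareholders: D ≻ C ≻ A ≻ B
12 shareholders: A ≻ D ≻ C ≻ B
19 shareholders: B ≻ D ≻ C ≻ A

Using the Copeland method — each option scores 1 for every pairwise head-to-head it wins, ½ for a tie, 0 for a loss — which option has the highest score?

D

D: beats C and B; ties A → score 2.5.
C: beats A and B; loses to D → score 2.
A: beats B; ties D; loses to C → score 1.5.
B: loses to D, C, and A → score 0.
D has the best pairwise record.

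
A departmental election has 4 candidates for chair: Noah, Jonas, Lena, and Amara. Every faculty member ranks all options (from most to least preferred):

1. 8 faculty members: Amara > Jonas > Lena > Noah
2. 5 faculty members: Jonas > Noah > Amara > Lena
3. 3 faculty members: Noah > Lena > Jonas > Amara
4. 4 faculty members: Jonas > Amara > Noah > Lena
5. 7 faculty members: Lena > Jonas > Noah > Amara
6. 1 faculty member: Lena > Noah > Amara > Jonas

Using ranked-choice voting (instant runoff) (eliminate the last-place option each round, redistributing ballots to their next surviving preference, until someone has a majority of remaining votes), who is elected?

Round 1: Noah 3, Jonas 9, Lena 8, Amara 8. Eliminate Noah.
Round 2: Jonas 9, Lena 11, Amara 8. Eliminate Amara.
Round 3: Jonas 17, Lena 11. Jonas has a majority.

Jonas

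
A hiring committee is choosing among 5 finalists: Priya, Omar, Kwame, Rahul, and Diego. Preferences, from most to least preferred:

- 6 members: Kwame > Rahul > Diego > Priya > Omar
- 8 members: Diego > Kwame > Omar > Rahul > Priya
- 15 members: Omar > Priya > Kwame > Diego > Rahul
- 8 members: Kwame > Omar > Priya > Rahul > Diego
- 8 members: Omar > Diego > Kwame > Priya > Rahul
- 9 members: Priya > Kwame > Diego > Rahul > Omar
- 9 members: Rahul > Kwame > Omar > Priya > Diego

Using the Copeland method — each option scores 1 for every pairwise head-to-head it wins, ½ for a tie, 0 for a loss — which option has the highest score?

Priya: beats Rahul and Diego; loses to Omar and Kwame → score 2.
Omar: beats Priya, Rahul, and Diego; loses to Kwame → score 3.
Kwame: beats Priya, Omar, Rahul, and Diego → score 4.
Rahul: loses to Priya, Omar, Kwame, and Diego → score 0.
Diego: beats Rahul; loses to Priya, Omar, and Kwame → score 1.
Kwame has the best pairwise record.

Kwame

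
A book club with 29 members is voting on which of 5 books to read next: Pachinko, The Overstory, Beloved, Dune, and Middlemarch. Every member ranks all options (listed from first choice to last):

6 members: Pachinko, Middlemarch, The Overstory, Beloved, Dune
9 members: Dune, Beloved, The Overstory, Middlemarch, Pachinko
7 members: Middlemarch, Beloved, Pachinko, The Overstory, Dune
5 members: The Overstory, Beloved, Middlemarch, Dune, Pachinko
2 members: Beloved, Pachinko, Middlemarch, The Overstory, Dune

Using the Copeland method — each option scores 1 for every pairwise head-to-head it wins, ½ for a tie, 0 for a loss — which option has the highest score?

Beloved

Pachinko: beats The Overstory and Dune; loses to Beloved and Middlemarch → score 2.
The Overstory: beats Dune; loses to Pachinko, Beloved, and Middlemarch → score 1.
Beloved: beats Pachinko, The Overstory, Dune, and Middlemarch → score 4.
Dune: loses to Pachinko, The Overstory, Beloved, and Middlemarch → score 0.
Middlemarch: beats Pachinko, The Overstory, and Dune; loses to Beloved → score 3.
Beloved has the best pairwise record.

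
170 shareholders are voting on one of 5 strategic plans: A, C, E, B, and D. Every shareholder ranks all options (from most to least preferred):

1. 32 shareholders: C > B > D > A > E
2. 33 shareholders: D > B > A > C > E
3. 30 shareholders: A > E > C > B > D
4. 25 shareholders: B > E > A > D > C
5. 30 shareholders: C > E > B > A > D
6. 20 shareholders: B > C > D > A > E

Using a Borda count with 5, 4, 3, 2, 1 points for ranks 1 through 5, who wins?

B

A: 32·2 + 33·3 + 30·5 + 25·3 + 30·2 + 20·2 = 488
C: 32·5 + 33·2 + 30·3 + 25·1 + 30·5 + 20·4 = 571
E: 32·1 + 33·1 + 30·4 + 25·4 + 30·4 + 20·1 = 425
B: 32·4 + 33·4 + 30·2 + 25·5 + 30·3 + 20·5 = 635
D: 32·3 + 33·5 + 30·1 + 25·2 + 30·1 + 20·3 = 431
B has the highest Borda score (635).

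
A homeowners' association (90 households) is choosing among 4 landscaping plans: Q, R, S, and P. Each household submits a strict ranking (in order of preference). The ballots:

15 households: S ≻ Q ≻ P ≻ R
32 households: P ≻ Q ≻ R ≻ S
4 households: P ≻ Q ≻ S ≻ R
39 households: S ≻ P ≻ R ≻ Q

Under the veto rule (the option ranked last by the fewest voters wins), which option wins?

Last-place votes: Q 39, R 19, S 32, P 0.
P is ranked last by the fewest voters, so P wins.

P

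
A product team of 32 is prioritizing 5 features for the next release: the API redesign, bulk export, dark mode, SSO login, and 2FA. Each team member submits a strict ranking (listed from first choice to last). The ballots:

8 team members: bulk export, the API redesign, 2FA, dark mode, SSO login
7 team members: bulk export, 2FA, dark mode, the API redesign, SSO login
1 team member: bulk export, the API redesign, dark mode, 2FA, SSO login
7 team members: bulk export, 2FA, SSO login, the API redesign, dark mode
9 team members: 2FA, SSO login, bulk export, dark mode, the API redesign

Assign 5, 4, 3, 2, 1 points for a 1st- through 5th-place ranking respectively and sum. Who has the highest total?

the API redesign: 8·4 + 7·2 + 1·4 + 7·2 + 9·1 = 73
bulk export: 8·5 + 7·5 + 1·5 + 7·5 + 9·3 = 142
dark mode: 8·2 + 7·3 + 1·3 + 7·1 + 9·2 = 65
SSO login: 8·1 + 7·1 + 1·1 + 7·3 + 9·4 = 73
2FA: 8·3 + 7·4 + 1·2 + 7·4 + 9·5 = 127
bulk export has the highest Borda score (142).

bulk export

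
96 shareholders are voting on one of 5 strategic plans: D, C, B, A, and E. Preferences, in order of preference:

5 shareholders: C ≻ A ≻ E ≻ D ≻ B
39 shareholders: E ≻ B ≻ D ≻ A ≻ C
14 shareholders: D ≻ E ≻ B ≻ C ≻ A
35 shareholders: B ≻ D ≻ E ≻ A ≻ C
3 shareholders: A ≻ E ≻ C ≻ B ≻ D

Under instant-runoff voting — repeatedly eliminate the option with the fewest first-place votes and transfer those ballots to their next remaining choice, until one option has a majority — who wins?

E

Round 1: D 14, C 5, B 35, A 3, E 39. Eliminate A.
Round 2: D 14, C 5, B 35, E 42. Eliminate C.
Round 3: D 14, B 35, E 47. Eliminate D.
Round 4: B 35, E 61. E has a majority.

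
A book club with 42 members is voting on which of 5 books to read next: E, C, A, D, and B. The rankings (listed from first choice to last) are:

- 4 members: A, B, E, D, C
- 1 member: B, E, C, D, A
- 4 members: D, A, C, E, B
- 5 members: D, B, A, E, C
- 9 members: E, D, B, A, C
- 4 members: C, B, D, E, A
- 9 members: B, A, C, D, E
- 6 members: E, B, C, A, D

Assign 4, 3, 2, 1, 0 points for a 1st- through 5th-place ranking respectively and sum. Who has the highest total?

E: 4·2 + 1·3 + 4·1 + 5·1 + 9·4 + 4·1 + 9·0 + 6·4 = 84
C: 4·0 + 1·2 + 4·2 + 5·0 + 9·0 + 4·4 + 9·2 + 6·2 = 56
A: 4·4 + 1·0 + 4·3 + 5·2 + 9·1 + 4·0 + 9·3 + 6·1 = 80
D: 4·1 + 1·1 + 4·4 + 5·4 + 9·3 + 4·2 + 9·1 + 6·0 = 85
B: 4·3 + 1·4 + 4·0 + 5·3 + 9·2 + 4·3 + 9·4 + 6·3 = 115
B has the highest Borda score (115).

B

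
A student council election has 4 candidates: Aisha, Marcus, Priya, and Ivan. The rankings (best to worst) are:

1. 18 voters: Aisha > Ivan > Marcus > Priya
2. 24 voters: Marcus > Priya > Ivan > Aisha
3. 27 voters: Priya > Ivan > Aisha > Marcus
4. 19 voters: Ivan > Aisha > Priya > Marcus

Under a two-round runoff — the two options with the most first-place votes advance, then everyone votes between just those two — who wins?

Priya

Round 1 first-place votes: Aisha 18, Marcus 24, Priya 27, Ivan 19.
Priya and Marcus advance.
Runoff: Priya is preferred to Marcus by 46 voters; Marcus by 42.
Priya wins the runoff.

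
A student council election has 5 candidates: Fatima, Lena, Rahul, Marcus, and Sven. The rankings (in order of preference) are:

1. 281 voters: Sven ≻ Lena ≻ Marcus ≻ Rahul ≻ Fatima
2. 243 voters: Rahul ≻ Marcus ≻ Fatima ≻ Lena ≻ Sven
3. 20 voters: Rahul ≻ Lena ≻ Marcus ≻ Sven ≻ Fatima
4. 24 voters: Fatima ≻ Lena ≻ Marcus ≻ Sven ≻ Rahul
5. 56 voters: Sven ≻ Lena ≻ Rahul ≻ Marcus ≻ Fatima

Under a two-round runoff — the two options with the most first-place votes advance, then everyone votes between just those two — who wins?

Sven

Round 1 first-place votes: Fatima 24, Lena 0, Rahul 263, Marcus 0, Sven 337.
Sven and Rahul advance.
Runoff: Sven is preferred to Rahul by 361 voters; Rahul by 263.
Sven wins the runoff.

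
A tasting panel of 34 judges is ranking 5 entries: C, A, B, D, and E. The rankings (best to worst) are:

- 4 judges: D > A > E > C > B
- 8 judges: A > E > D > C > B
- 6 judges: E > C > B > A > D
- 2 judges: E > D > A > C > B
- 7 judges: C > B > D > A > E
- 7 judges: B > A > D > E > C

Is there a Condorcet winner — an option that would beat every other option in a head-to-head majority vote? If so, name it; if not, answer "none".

none

Checking pairwise contests:
A beats C 21–13.
B beats A 20–14.
C beats B 27–7.
A beats D 21–13.
A beats E 26–8.
Every option loses at least one head-to-head, so there is no Condorcet winner.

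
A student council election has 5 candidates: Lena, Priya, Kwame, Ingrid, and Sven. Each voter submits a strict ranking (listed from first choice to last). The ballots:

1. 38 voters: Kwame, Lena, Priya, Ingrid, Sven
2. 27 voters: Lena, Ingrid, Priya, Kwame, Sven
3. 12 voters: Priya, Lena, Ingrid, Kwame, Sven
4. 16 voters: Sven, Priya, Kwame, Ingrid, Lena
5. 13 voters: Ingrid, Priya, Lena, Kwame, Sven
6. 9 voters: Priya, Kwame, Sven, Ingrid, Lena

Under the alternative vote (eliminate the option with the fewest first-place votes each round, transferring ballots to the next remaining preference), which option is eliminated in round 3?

Lena

Round 1: Lena 27, Priya 21, Kwame 38, Ingrid 13, Sven 16. Eliminate Ingrid.
Round 2: Lena 27, Priya 34, Kwame 38, Sven 16. Eliminate Sven.
Round 3: Lena 27, Priya 50, Kwame 38. Eliminate Lena.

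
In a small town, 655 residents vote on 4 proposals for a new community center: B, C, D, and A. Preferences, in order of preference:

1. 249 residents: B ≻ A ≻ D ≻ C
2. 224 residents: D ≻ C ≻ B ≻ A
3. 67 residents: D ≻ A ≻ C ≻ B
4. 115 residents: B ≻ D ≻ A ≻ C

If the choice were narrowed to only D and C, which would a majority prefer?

D

Voters preferring D to C: 655; preferring C to D: 0.
D wins the head-to-head.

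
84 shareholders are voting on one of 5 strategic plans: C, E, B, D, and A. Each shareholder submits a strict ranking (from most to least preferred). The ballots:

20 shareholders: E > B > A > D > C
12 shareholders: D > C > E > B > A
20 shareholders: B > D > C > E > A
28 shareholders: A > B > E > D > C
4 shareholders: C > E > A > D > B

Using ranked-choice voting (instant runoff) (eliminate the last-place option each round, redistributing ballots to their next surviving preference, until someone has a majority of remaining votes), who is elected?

Round 1: C 4, E 20, B 20, D 12, A 28. Eliminate C.
Round 2: E 24, B 20, D 12, A 28. Eliminate D.
Round 3: E 36, B 20, A 28. Eliminate B.
Round 4: E 56, A 28. E has a majority.

E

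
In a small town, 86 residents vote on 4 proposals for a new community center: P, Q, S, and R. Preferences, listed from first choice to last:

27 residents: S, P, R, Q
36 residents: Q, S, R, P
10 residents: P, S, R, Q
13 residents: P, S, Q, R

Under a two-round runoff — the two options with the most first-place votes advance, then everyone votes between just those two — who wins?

Round 1 first-place votes: P 23, Q 36, S 27, R 0.
Q and S advance.
Runoff: Q is preferred to S by 36 voters; S by 50.
S wins the runoff.

S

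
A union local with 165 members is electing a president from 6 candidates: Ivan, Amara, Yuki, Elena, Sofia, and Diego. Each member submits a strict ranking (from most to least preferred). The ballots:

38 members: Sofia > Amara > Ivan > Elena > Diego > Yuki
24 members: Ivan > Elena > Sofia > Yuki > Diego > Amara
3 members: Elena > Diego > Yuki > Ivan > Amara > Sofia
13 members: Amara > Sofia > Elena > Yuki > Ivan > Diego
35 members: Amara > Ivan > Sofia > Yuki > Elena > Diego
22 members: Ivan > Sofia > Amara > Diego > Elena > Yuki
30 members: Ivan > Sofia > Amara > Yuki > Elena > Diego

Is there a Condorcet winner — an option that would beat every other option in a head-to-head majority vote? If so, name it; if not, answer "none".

none

Checking pairwise contests:
Amara beats Ivan 86–79.
Sofia beats Amara 114–51.
Ivan beats Yuki 149–16.
Ivan beats Elena 149–16.
Ivan beats Sofia 114–51.
Ivan beats Diego 162–3.
Every option loses at least one head-to-head, so there is no Condorcet winner.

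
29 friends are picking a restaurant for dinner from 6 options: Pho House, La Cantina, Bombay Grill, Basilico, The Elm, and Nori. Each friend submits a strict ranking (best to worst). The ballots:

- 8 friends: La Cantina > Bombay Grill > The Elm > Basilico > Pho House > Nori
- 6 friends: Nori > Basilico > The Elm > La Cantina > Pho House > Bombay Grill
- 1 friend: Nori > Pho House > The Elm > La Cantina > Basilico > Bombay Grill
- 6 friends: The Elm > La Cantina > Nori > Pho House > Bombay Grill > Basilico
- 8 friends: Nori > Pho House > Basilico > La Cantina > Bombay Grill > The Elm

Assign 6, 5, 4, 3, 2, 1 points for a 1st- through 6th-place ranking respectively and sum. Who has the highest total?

Pho House: 8·2 + 6·2 + 1·5 + 6·3 + 8·5 = 91
La Cantina: 8·6 + 6·3 + 1·3 + 6·5 + 8·3 = 123
Bombay Grill: 8·5 + 6·1 + 1·1 + 6·2 + 8·2 = 75
Basilico: 8·3 + 6·5 + 1·2 + 6·1 + 8·4 = 94
The Elm: 8·4 + 6·4 + 1·4 + 6·6 + 8·1 = 104
Nori: 8·1 + 6·6 + 1·6 + 6·4 + 8·6 = 122
La Cantina has the highest Borda score (123).

La Cantina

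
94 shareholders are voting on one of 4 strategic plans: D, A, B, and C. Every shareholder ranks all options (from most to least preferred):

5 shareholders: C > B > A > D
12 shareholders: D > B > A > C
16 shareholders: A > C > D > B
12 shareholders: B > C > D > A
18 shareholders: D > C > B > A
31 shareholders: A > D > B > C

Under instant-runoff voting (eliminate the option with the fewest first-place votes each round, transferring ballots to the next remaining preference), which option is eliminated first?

C

Round 1: D 30, A 47, B 12, C 5. Eliminate C.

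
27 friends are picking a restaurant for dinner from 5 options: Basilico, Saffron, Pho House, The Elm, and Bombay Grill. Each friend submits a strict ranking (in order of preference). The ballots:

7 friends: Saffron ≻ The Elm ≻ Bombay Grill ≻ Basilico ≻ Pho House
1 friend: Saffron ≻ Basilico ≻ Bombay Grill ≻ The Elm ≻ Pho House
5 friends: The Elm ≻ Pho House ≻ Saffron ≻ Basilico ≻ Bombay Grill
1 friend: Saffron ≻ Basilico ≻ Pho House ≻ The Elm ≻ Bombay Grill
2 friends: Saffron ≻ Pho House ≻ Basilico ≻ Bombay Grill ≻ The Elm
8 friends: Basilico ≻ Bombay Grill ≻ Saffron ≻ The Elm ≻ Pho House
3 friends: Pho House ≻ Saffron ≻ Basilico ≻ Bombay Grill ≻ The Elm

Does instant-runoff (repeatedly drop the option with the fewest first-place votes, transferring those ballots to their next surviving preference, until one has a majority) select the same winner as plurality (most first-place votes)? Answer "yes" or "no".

Instant-runoff — R1 Basilico 8, Saffron 11, Pho House 3, The Elm 5, Bombay Grill 0 (Bombay Grill out); R2 Basilico 8, Saffron 11, Pho House 3, The Elm 5 (Pho House out); R3 Basilico 8, Saffron 14, The Elm 5 (Saffron winner). Winner: Saffron.
Plurality — first-place votes: Basilico 8, Saffron 11, Pho House 3, The Elm 5, Bombay Grill 0. Winner: Saffron.
The two methods agree.

yes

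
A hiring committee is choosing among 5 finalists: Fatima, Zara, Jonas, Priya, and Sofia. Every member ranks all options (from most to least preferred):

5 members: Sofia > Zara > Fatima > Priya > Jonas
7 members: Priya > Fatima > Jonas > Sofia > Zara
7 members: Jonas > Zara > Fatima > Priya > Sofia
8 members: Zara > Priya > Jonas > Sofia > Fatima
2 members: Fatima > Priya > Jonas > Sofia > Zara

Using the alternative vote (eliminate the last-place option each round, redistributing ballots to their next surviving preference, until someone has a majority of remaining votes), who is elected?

Round 1: Fatima 2, Zara 8, Jonas 7, Priya 7, Sofia 5. Eliminate Fatima.
Round 2: Zara 8, Jonas 7, Priya 9, Sofia 5. Eliminate Sofia.
Round 3: Zara 13, Jonas 7, Priya 9. Eliminate Jonas.
Round 4: Zara 20, Priya 9. Zara has a majority.

Zara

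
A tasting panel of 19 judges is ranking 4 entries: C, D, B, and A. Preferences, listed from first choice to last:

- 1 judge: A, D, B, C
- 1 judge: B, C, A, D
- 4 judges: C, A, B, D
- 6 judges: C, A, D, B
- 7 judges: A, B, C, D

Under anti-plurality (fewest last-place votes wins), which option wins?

A

Last-place votes: C 1, D 12, B 6, A 0.
A is ranked last by the fewest voters, so A wins.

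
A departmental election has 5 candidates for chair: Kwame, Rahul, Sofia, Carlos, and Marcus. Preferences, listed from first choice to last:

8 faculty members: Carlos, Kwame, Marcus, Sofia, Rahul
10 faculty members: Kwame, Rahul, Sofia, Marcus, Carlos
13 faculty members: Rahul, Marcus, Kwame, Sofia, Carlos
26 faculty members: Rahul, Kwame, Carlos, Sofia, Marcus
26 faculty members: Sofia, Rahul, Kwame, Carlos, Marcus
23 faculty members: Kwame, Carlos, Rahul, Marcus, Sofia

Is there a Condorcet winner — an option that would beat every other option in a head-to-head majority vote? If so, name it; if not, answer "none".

Rahul

Rahul vs Kwame: 65–41 for Rahul.
Rahul vs Sofia: 72–34 for Rahul.
Rahul vs Carlos: 75–31 for Rahul.
Rahul vs Marcus: 98–8 for Rahul.
Rahul beats every other option head-to-head.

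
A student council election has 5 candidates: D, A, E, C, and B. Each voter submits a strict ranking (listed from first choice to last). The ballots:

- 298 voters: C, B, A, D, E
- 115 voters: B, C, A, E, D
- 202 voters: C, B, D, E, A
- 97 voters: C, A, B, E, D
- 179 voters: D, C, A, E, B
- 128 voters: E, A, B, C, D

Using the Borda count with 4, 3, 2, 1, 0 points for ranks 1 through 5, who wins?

D: 298·1 + 115·0 + 202·2 + 97·0 + 179·4 + 128·0 = 1418
A: 298·2 + 115·2 + 202·0 + 97·3 + 179·2 + 128·3 = 1859
E: 298·0 + 115·1 + 202·1 + 97·1 + 179·1 + 128·4 = 1105
C: 298·4 + 115·3 + 202·4 + 97·4 + 179·3 + 128·1 = 3398
B: 298·3 + 115·4 + 202·3 + 97·2 + 179·0 + 128·2 = 2410
C has the highest Borda score (3398).

C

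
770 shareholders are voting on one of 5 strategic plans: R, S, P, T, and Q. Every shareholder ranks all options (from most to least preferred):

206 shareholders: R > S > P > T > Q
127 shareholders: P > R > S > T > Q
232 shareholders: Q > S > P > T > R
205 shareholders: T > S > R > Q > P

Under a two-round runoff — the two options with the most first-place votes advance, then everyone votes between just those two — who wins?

Round 1 first-place votes: R 206, S 0, P 127, T 205, Q 232.
Q and R advance.
Runoff: Q is preferred to R by 232 voters; R by 538.
R wins the runoff.

R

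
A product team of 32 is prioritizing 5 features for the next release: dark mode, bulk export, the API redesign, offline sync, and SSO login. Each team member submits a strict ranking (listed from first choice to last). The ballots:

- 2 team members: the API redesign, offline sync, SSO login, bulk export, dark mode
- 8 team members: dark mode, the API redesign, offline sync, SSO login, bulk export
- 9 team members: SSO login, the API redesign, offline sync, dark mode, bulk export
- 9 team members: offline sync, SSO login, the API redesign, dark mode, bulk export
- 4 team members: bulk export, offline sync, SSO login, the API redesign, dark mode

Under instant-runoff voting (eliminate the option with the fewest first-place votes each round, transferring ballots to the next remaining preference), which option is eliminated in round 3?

Round 1: dark mode 8, bulk export 4, the API redesign 2, offline sync 9, SSO login 9. Eliminate the API redesign.
Round 2: dark mode 8, bulk export 4, offline sync 11, SSO login 9. Eliminate bulk export.
Round 3: dark mode 8, offline sync 15, SSO login 9. Eliminate dark mode.

dark mode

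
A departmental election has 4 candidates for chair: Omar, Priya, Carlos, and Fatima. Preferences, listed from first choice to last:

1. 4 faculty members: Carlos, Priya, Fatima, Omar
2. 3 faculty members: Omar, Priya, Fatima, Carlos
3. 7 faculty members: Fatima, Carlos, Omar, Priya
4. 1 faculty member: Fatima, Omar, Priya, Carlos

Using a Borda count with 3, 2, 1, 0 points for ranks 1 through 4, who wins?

Omar: 4·0 + 3·3 + 7·1 + 1·2 = 18
Priya: 4·2 + 3·2 + 7·0 + 1·1 = 15
Carlos: 4·3 + 3·0 + 7·2 + 1·0 = 26
Fatima: 4·1 + 3·1 + 7·3 + 1·3 = 31
Fatima has the highest Borda score (31).

Fatima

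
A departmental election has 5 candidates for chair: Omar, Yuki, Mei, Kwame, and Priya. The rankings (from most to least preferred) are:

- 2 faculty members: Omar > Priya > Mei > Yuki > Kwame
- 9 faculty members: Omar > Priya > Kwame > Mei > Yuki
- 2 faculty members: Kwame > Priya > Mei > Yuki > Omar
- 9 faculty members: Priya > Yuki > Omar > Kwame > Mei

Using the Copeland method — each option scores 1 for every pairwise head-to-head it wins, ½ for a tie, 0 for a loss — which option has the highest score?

Omar: beats Mei and Kwame; ties Yuki and Priya → score 3.
Yuki: ties Omar and Kwame; loses to Mei and Priya → score 1.
Mei: beats Yuki; loses to Omar, Kwame, and Priya → score 1.
Kwame: beats Mei; ties Yuki; loses to Omar and Priya → score 1.5.
Priya: beats Yuki, Mei, and Kwame; ties Omar → score 3.5.
Priya has the best pairwise record.

Priya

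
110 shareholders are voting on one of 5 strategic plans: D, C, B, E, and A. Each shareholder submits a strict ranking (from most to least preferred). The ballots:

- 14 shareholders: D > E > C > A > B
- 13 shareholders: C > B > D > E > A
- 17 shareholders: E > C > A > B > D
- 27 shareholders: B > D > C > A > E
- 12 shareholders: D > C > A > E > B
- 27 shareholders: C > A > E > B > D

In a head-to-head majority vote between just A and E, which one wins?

A

Voters preferring A to E: 66; preferring E to A: 44.
A wins the head-to-head.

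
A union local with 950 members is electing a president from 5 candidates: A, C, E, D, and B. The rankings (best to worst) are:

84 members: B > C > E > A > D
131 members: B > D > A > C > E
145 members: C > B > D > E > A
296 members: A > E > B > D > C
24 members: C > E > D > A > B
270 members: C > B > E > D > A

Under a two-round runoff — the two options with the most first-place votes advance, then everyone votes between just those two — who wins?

Round 1 first-place votes: A 296, C 439, E 0, D 0, B 215.
C and A advance.
Runoff: C is preferred to A by 523 voters; A by 427.
C wins the runoff.

C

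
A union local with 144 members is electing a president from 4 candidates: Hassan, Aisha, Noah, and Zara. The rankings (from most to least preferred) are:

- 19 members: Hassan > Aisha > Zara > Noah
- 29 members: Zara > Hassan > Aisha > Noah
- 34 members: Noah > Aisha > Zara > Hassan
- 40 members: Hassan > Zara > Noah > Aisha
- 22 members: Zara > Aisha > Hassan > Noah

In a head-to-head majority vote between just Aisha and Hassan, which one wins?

Voters preferring Aisha to Hassan: 56; preferring Hassan to Aisha: 88.
Hassan wins the head-to-head.

Hassan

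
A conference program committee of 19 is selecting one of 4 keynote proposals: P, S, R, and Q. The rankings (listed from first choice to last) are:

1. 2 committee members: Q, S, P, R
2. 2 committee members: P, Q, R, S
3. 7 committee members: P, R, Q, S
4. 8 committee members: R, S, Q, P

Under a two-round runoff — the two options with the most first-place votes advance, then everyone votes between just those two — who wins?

Round 1 first-place votes: P 9, S 0, R 8, Q 2.
P and R advance.
Runoff: P is preferred to R by 11 voters; R by 8.
P wins the runoff.

P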